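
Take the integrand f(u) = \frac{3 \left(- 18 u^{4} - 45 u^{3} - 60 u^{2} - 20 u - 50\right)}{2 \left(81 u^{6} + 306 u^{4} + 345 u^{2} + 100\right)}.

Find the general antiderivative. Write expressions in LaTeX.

Recover f(u) by differentiating a candidate F(u); any mismatch rules it out.
Check: d/du[- \frac{\operatorname{atan}{\left(\frac{3 u}{2} \right)}}{2} + \frac{5}{4 \left(3 u^{2} + 5\right)}] = \frac{- 54 u^{4} - 135 u^{3} - 180 u^{2} - 60 u - 150}{162 u^{6} + 612 u^{4} + 690 u^{2} + 200}, which equals f(u).

F(u) = - \frac{\operatorname{atan}{\left(\frac{3 u}{2} \right)}}{2} + \frac{5}{4 \left(3 u^{2} + 5\right)} + C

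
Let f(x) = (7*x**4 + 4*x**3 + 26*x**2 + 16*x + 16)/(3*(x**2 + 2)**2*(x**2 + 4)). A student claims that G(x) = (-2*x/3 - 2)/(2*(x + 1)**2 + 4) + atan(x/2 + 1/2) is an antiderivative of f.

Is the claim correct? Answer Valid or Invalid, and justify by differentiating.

Invalid: d/dx[G] - f = (-14*x**9 - 75*x**8 - 264*x**7 - 650*x**6 - 1190*x**5 - 1721*x**4 - 1696*x**3 - 1086*x**2 - 240*x + 384)/(3*x**12 + 18*x**11 + 93*x**10 + 300*x**9 + 861*x**8 + 1842*x**7 + 3555*x**6 + 5280*x**5 + 7164*x**4 + 7176*x**3 + 6684*x**2 + 3744*x + 2160), which is not 0.

d/dx[G] = (7*x**4 + 32*x**3 + 80*x**2 + 108*x + 69)/(3*x**6 + 18*x**5 + 69*x**4 + 156*x**3 + 249*x**2 + 234*x + 135)
d/dx[G] - f(x) = (-14*x**9 - 75*x**8 - 264*x**7 - 650*x**6 - 1190*x**5 - 1721*x**4 - 1696*x**3 - 1086*x**2 - 240*x + 384)/(3*x**12 + 18*x**11 + 93*x**10 + 300*x**9 + 861*x**8 + 1842*x**7 + 3555*x**6 + 5280*x**5 + 7164*x**4 + 7176*x**3 + 6684*x**2 + 3744*x + 2160) != 0.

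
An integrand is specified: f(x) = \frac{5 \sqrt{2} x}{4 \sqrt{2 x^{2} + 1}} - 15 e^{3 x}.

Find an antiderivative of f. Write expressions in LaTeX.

An antiderivative is F(x) = \frac{\sqrt{2} \left(5 \sqrt{2 x^{2} + 1} - 20 \sqrt{2} e^{3 x}\right)}{8}.

Integrate term by term and add the pieces.
Check: d/dx[\frac{\sqrt{2} \left(5 \sqrt{2 x^{2} + 1} - 20 \sqrt{2} e^{3 x}\right)}{8}] = \frac{5 \sqrt{2} x - 60 \sqrt{2 x^{2} + 1} e^{3 x}}{4 \sqrt{2 x^{2} + 1}}, which equals f(x).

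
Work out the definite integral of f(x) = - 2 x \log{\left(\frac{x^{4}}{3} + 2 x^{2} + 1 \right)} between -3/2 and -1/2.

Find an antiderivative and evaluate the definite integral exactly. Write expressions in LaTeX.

Whatever form F(x) takes, F'(x) = f(x) is non-negotiable.
F(x) = - x^{2} \log{\left(\frac{x^{4}}{3} + 2 x^{2} + 1 \right)} + 2 x^{2} - 3 \log{\left(x^{2} - \sqrt{6} + 3 \right)} + \sqrt{6} \log{\left(x^{2} - \sqrt{6} + 3 \right)} - 3 \log{\left(x^{2} + \sqrt{6} + 3 \right)} - \sqrt{6} \log{\left(x^{2} + \sqrt{6} + 3 \right)} is an antiderivative of f.
Check: d/dx[- x^{2} \log{\left(\frac{x^{4}}{3} + 2 x^{2} + 1 \right)} + 2 x^{2} - 3 \log{\left(x^{2} - \sqrt{6} + 3 \right)} + \sqrt{6} \log{\left(x^{2} - \sqrt{6} + 3 \right)} - 3 \log{\left(x^{2} + \sqrt{6} + 3 \right)} - \sqrt{6} \log{\left(x^{2} + \sqrt{6} + 3 \right)}] = - 2 x \log{\left(\frac{x^{4}}{3} + 2 x^{2} + 1 \right)} = f(x).
F(-1/2) = - 3 \log{\left(\sqrt{6} + \frac{13}{4} \right)} - \sqrt{6} \log{\left(\sqrt{6} + \frac{13}{4} \right)} + \sqrt{6} \log{\left(\frac{13}{4} - \sqrt{6} \right)} - \frac{\log{\left(\frac{73}{48} \right)}}{4} + \frac{1}{2} - 3 \log{\left(\frac{13}{4} - \sqrt{6} \right)}; F(-3/2) = - 3 \log{\left(\sqrt{6} + \frac{21}{4} \right)} - \sqrt{6} \log{\left(\sqrt{6} + \frac{21}{4} \right)} - \frac{9 \log{\left(\frac{115}{16} \right)}}{4} - 3 \log{\left(\frac{21}{4} - \sqrt{6} \right)} + \sqrt{6} \log{\left(\frac{21}{4} - \sqrt{6} \right)} + \frac{9}{2}.
Integral = F(-1/2) - F(-3/2) = - 3 \log{\left(\sqrt{6} + \frac{13}{4} \right)} - \sqrt{6} \log{\left(\sqrt{6} + \frac{13}{4} \right)} - 4 - \sqrt{6} \log{\left(\frac{21}{4} - \sqrt{6} \right)} + \sqrt{6} \log{\left(\frac{13}{4} - \sqrt{6} \right)} - \frac{\log{\left(\frac{73}{48} \right)}}{4} - 3 \log{\left(\frac{13}{4} - \sqrt{6} \right)} + 3 \log{\left(\frac{21}{4} - \sqrt{6} \right)} + \frac{9 \log{\left(\frac{115}{16} \right)}}{4} + \sqrt{6} \log{\left(\sqrt{6} + \frac{21}{4} \right)} + 3 \log{\left(\sqrt{6} + \frac{21}{4} \right)}.

Antiderivative: F(x) = - x^{2} \log{\left(\frac{x^{4}}{3} + 2 x^{2} + 1 \right)} + 2 x^{2} - 3 \log{\left(x^{2} - \sqrt{6} + 3 \right)} + \sqrt{6} \log{\left(x^{2} - \sqrt{6} + 3 \right)} - 3 \log{\left(x^{2} + \sqrt{6} + 3 \right)} - \sqrt{6} \log{\left(x^{2} + \sqrt{6} + 3 \right)}; value = - 3 \log{\left(\sqrt{6} + \frac{13}{4} \right)} - \sqrt{6} \log{\left(\sqrt{6} + \frac{13}{4} \right)} - 4 - \sqrt{6} \log{\left(\frac{21}{4} - \sqrt{6} \right)} + \sqrt{6} \log{\left(\frac{13}{4} - \sqrt{6} \right)} - \frac{\log{\left(\frac{73}{48} \right)}}{4} - 3 \log{\left(\frac{13}{4} - \sqrt{6} \right)} + 3 \log{\left(\frac{21}{4} - \sqrt{6} \right)} + \frac{9 \log{\left(\frac{115}{16} \right)}}{4} + \sqrt{6} \log{\left(\sqrt{6} + \frac{21}{4} \right)} + 3 \log{\left(\sqrt{6} + \frac{21}{4} \right)}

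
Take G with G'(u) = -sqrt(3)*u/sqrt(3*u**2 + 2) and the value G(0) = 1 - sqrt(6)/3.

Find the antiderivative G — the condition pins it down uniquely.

G(u) = (-sqrt(3)*sqrt(3*u**2 + 2) + 3)/3

G'(u) matches the chain-rule pattern g'(h)*h' with inner function h(u) = u**2 + 2/3; substituting w = h(u) collapses the integral.
A general antiderivative is -sqrt(u**2 + 2/3) + C.
The condition gives C = 1 - sqrt(6)/3 - (-sqrt(6)/3) = 1.
So G(u) = (-sqrt(3)*sqrt(3*u**2 + 2) + 3)/3.
Check: d/du[(-sqrt(3)*sqrt(3*u**2 + 2) + 3)/3] = -sqrt(3)*u/sqrt(3*u**2 + 2) = G'(u).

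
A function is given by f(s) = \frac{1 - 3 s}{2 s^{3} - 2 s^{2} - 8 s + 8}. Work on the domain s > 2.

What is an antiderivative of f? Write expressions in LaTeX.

The denominator factors as 2 \left(s - 2\right) \left(s - 1\right) \left(s + 2\right); partial fractions split f into directly integrable pieces: \frac{7}{24 \left(s + 2\right)} + \frac{1}{3 \left(s - 1\right)} - \frac{5}{8 \left(s - 2\right)}.
Check: d/ds[- \frac{5 \log{\left(s - 2 \right)}}{8} + \frac{\log{\left(s - 1 \right)}}{3} + \frac{7 \log{\left(s + 2 \right)}}{24}] = \frac{1 - 3 s}{2 s^{3} - 2 s^{2} - 8 s + 8} = f(s).

An antiderivative is F(s) = - \frac{5 \log{\left(s - 2 \right)}}{8} + \frac{\log{\left(s - 1 \right)}}{3} + \frac{7 \log{\left(s + 2 \right)}}{24}.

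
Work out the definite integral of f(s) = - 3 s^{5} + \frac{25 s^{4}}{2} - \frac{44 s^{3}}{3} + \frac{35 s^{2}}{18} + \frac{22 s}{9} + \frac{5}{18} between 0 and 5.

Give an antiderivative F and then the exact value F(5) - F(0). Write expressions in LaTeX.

f matches the chain-rule pattern g'(h)*h' with inner function h(s) = - s^{2} + \frac{5 s}{3} + \frac{1}{3}; substituting u = h(s) collapses the integral.
F(s) = \frac{\left(- s^{2} + \frac{5 s}{3} + \frac{1}{3}\right)^{3}}{2} is an antiderivative of f.
Check: d/ds[\frac{\left(- s^{2} + \frac{5 s}{3} + \frac{1}{3}\right)^{3}}{2}] = - 3 s^{5} + \frac{25 s^{4}}{2} - \frac{44 s^{3}}{3} + \frac{35 s^{2}}{18} + \frac{22 s}{9} + \frac{5}{18} = f(s).
F(5) = - \frac{117649}{54}; F(0) = \frac{1}{54}.
Integral = F(5) - F(0) = - \frac{58825}{27}.

Antiderivative: F(s) = \frac{\left(- s^{2} + \frac{5 s}{3} + \frac{1}{3}\right)^{3}}{2}; value = - \frac{58825}{27}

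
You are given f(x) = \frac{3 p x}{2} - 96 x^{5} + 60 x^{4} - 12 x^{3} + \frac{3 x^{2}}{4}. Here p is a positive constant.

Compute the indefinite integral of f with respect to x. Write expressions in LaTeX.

F(x) = \frac{3 p x^{2}}{4} + 2 \left(- 2 x^{2} + \frac{x}{2}\right)^{3} + C

Integrate term by term and add the pieces.
Check: d/dx[\frac{3 p x^{2}}{4} + 2 \left(- 2 x^{2} + \frac{x}{2}\right)^{3}] = \frac{3 p x}{2} - 96 x^{5} + 60 x^{4} - 12 x^{3} + \frac{3 x^{2}}{4} = f(x).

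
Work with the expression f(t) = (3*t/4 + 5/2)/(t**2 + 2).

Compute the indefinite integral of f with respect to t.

Whatever form F(t) takes, F'(t) = f(t) is non-negotiable.
Check: d/dt[3*log(t**2 + 2)/8 + 5*sqrt(2)*atan(sqrt(2)*t/2)/4] = (3*t + 10)/(4*t**2 + 8), which equals f(t).

F(t) = 3*log(t**2 + 2)/8 + 5*sqrt(2)*atan(sqrt(2)*t/2)/4 + C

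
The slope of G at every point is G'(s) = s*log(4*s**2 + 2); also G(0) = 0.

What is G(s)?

G(s) = (2*s**2*log(4*s**2 + 2) - 2*s**2 + log(2*s**2 + 1))/4

Differentiate the proposed G(s) back; it has to land on the given G'(s).
A general antiderivative is s**2*log(4*s**2 + 2)/2 - s**2/2 + log(2*s**2 + 1)/4 + C.
The condition gives C = 0 - (0) = 0.
So G(s) = (2*s**2*log(4*s**2 + 2) - 2*s**2 + log(2*s**2 + 1))/4.
Check: d/ds[(2*s**2*log(4*s**2 + 2) - 2*s**2 + log(2*s**2 + 1))/4] = s*log(2*s**2 + 1) + s*log(2), which equals G'(s).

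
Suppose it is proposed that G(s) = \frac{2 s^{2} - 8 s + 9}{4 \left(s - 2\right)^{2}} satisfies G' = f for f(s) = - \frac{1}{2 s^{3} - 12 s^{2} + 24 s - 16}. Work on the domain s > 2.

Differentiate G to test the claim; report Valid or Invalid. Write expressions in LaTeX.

Valid. The derivative of G reproduces f.

d/ds[G] = - \frac{1}{2 s^{3} - 12 s^{2} + 24 s - 16}
This equals f(s) exactly, so the claim holds.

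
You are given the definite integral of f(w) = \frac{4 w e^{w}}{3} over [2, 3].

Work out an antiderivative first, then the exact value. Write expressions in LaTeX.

f has the shape u'v + uv' for u = \frac{4 w}{3} - \frac{4}{3} and v = e^{w} — it is the derivative of the product u*v.
F(w) = \frac{4 \left(w - 1\right) e^{w}}{3} is an antiderivative of f.
Check: d/dw[\frac{4 \left(w - 1\right) e^{w}}{3}] = \frac{4 w e^{w}}{3} = f(w).
F(3) = \frac{8 e^{3}}{3}; F(2) = \frac{4 e^{2}}{3}.
Integral = F(3) - F(2) = - \frac{4 e^{2}}{3} + \frac{8 e^{3}}{3}.

Antiderivative: F(w) = \frac{4 \left(w - 1\right) e^{w}}{3}; value = - \frac{4 e^{2}}{3} + \frac{8 e^{3}}{3}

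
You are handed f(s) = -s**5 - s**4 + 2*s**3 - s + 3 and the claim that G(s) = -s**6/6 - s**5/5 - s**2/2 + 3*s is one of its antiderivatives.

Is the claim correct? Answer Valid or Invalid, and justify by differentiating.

Invalid: d/ds[G] - f = -2*s**3, which is not 0.

d/ds[G] = -s**5 - s**4 - s + 3
d/ds[G] - f(s) = -2*s**3 != 0.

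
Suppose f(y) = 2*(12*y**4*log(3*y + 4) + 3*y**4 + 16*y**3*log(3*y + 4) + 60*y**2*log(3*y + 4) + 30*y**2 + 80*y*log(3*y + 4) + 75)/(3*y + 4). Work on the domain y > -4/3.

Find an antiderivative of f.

Recognize the product-rule pattern: f = u'v + uv' with u = 2*(y**2 + 5)**2, v = log(3*y + 4), so integration by parts undoes it.
Check: d/dy[2*(y**2 + 5)**2*log(3*y + 4)] = (24*y**4*log(3*y + 4) + 6*y**4 + 32*y**3*log(3*y + 4) + 120*y**2*log(3*y + 4) + 60*y**2 + 160*y*log(3*y + 4) + 150)/(3*y + 4), which equals f(y).

An antiderivative is F(y) = 2*(y**2 + 5)**2*log(3*y + 4).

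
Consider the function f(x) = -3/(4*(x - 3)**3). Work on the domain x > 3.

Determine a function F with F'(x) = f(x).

An antiderivative is F(x) = 3/(8*x**2 - 48*x + 72).

Whatever form F(x) takes, F'(x) = f(x) is non-negotiable.
Check: d/dx[3/(8*x**2 - 48*x + 72)] = -3/(4*x**3 - 36*x**2 + 108*x - 108), which equals f(x).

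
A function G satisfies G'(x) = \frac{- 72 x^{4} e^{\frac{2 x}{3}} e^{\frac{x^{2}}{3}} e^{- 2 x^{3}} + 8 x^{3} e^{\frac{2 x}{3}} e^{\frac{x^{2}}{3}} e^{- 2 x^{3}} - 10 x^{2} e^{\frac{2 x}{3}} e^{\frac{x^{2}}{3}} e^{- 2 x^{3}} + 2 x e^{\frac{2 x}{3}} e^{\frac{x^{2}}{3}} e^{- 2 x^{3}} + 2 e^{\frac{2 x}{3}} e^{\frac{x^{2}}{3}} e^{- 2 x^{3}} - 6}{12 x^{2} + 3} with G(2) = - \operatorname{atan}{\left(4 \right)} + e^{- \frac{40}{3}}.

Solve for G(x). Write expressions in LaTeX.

Whatever form G(x) takes, its d/dx must return the stated G'(x).
A general antiderivative is e^{- 2 x^{3} + \frac{x^{2}}{3} + \frac{2 x}{3}} - \operatorname{atan}{\left(2 x \right)} + C.
The condition gives C = - \operatorname{atan}{\left(4 \right)} + e^{- \frac{40}{3}} - (- \operatorname{atan}{\left(4 \right)} + e^{- \frac{40}{3}}) = 0.
So G(x) = e^{\frac{2 x}{3}} e^{\frac{x^{2}}{3}} e^{- 2 x^{3}} - \operatorname{atan}{\left(2 x \right)}.
Check: d/dx[e^{\frac{2 x}{3}} e^{\frac{x^{2}}{3}} e^{- 2 x^{3}} - \operatorname{atan}{\left(2 x \right)}] = \frac{- 72 x^{4} e^{\frac{2 x}{3}} e^{\frac{x^{2}}{3}} + 8 x^{3} e^{\frac{2 x}{3}} e^{\frac{x^{2}}{3}} - 10 x^{2} e^{\frac{2 x}{3}} e^{\frac{x^{2}}{3}} + 2 x e^{\frac{2 x}{3}} e^{\frac{x^{2}}{3}} + 2 e^{\frac{2 x}{3}} e^{\frac{x^{2}}{3}} - 6 e^{2 x^{3}}}{12 x^{2} e^{2 x^{3}} + 3 e^{2 x^{3}}}, which equals G'(x).

G(x) = e^{\frac{2 x}{3}} e^{\frac{x^{2}}{3}} e^{- 2 x^{3}} - \operatorname{atan}{\left(2 x \right)}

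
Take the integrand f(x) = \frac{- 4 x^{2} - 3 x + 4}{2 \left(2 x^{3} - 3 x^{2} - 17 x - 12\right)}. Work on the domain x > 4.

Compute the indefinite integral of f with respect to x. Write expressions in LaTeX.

The denominator factors as 2 \left(x - 4\right) \left(x + 1\right) \left(2 x + 3\right); partial fractions split f into directly integrable pieces: - \frac{1}{11 \left(2 x + 3\right)} - \frac{3}{10 \left(x + 1\right)} - \frac{36}{55 \left(x - 4\right)}.
Check: d/dx[- \frac{72 \log{\left(x - 4 \right)} + 33 \log{\left(x + 1 \right)} + 5 \log{\left(x + \frac{3}{2} \right)}}{110}] = \frac{- 4 x^{2} - 3 x + 4}{4 x^{3} - 6 x^{2} - 34 x - 24}, which equals f(x).

F(x) = - \frac{72 \log{\left(x - 4 \right)} + 33 \log{\left(x + 1 \right)} + 5 \log{\left(x + \frac{3}{2} \right)}}{110} + C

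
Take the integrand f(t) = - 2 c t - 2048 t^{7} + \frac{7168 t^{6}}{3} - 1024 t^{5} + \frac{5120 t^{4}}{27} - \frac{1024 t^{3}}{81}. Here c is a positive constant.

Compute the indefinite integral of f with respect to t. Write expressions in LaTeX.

Integrate term by term and add the pieces.
Check: d/dt[- c t^{2} - 256 t^{8} + \frac{1024 t^{7}}{3} - \frac{512 t^{6}}{3} + \frac{1024 t^{5}}{27} - \frac{256 t^{4}}{81}] = - 2 c t - 2048 t^{7} + \frac{7168 t^{6}}{3} - 1024 t^{5} + \frac{5120 t^{4}}{27} - \frac{1024 t^{3}}{81} = f(t).

F(t) = - c t^{2} - 256 t^{8} + \frac{1024 t^{7}}{3} - \frac{512 t^{6}}{3} + \frac{1024 t^{5}}{27} - \frac{256 t^{4}}{81} + C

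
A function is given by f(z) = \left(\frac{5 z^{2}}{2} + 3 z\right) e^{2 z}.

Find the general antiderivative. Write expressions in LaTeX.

F(z) = \frac{5 z^{2} e^{2 z}}{4} + \frac{z e^{2 z}}{4} - \frac{e^{2 z}}{8} + C

f has the shape u'v + uv' for u = \frac{5 z^{2}}{4} + \frac{z}{4} - \frac{1}{8} and v = e^{2 z} — it is the derivative of the product u*v.
Check: d/dz[\frac{5 z^{2} e^{2 z}}{4} + \frac{z e^{2 z}}{4} - \frac{e^{2 z}}{8}] = \frac{5 z^{2} e^{2 z}}{2} + 3 z e^{2 z}, which equals f(z).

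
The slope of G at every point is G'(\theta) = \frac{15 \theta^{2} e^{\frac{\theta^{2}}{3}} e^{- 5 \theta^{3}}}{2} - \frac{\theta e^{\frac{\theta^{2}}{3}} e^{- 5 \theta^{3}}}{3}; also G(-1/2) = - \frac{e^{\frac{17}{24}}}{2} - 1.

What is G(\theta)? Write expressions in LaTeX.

G(\theta) = - \frac{e^{- 5 \theta^{3} + \frac{\theta^{2}}{3}}}{2} - 1

The substitution u = - 5 \theta^{3} + \frac{\theta^{2}}{3} works: G'(\theta) is exactly (dG/du)*(du/d\theta) for that inner function.
A general antiderivative is - \frac{e^{- 5 \theta^{3} + \frac{\theta^{2}}{3}}}{2} + C.
The condition gives C = - \frac{e^{\frac{17}{24}}}{2} - 1 - (- \frac{e^{\frac{17}{24}}}{2}) = -1.
So G(\theta) = - \frac{e^{- 5 \theta^{3} + \frac{\theta^{2}}{3}}}{2} - 1.
Check: d/d\theta[- \frac{e^{- 5 \theta^{3} + \frac{\theta^{2}}{3}}}{2} - 1] = \frac{15 \theta^{2} e^{\frac{\theta^{2}}{3}} e^{- 5 \theta^{3}}}{2} - \frac{\theta e^{\frac{\theta^{2}}{3}} e^{- 5 \theta^{3}}}{3} = G'(\theta).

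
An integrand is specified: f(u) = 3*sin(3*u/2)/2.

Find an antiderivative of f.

Recover f(u) by differentiating a candidate F(u); any mismatch rules it out.
Check: d/du[-cos(3*u/2)] = 3*sin(3*u/2)/2 = f(u).

An antiderivative is F(u) = -cos(3*u/2).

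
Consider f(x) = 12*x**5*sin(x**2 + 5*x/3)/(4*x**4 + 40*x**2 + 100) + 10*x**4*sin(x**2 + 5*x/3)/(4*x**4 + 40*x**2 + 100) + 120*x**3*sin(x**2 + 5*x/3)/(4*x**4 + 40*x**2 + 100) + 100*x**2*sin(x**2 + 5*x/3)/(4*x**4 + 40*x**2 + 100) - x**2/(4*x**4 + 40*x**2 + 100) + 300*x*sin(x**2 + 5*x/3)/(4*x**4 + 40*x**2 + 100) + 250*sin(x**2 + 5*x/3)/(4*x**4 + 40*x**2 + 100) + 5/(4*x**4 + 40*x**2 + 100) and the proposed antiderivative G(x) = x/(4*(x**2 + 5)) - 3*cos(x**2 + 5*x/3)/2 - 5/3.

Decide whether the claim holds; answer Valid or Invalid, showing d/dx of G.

d/dx[G] = (12*x**5*sin(x**2 + 5*x/3) + 10*x**4*sin(x**2 + 5*x/3) + 120*x**3*sin(x**2 + 5*x/3) + 100*x**2*sin(x**2 + 5*x/3) - x**2 + 300*x*sin(x**2 + 5*x/3) + 250*sin(x**2 + 5*x/3) + 5)/(4*x**4 + 40*x**2 + 100)
This equals f(x) exactly, so the claim holds.

Valid - the claim checks out under differentiation.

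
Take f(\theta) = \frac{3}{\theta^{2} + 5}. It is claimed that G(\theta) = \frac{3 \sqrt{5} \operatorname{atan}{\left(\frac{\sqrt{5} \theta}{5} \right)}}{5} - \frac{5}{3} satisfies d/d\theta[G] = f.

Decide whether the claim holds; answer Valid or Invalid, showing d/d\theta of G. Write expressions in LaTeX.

d/d\theta[G] = \frac{3}{\theta^{2} + 5}
This equals f(\theta) exactly, so the claim holds.

Valid. The derivative of G reproduces f.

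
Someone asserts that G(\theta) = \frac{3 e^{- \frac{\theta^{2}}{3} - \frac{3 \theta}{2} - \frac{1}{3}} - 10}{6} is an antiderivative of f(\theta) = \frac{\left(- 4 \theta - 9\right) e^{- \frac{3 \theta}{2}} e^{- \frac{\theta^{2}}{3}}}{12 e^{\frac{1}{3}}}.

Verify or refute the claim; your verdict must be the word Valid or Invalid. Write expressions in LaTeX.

d/d\theta[G] = \frac{\left(- 4 \theta - 9\right) e^{- \frac{3 \theta}{2}} e^{- \frac{\theta^{2}}{3}}}{12 e^{\frac{1}{3}}}
This equals f(\theta) exactly, so the claim holds.

Valid. The derivative of G reproduces f.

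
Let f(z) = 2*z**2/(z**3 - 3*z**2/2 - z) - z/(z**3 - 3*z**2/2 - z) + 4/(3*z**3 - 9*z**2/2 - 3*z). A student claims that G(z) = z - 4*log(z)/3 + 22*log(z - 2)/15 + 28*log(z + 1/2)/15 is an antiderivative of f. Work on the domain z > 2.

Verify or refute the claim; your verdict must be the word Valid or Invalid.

Invalid: d/dz[G] - f = 1, which is not 0.

d/dz[G] = (6*z**3 + 3*z**2 - 12*z + 8)/(6*z**3 - 9*z**2 - 6*z)
d/dz[G] - f(z) = 1 != 0.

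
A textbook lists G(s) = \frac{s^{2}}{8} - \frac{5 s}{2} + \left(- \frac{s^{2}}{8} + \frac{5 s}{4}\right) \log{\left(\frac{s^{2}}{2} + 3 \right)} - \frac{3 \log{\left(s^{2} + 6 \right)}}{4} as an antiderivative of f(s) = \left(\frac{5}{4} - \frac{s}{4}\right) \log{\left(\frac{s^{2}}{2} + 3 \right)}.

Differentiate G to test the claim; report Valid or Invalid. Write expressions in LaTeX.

d/ds[G] = \frac{- s^{3} \log{\left(\frac{s^{2}}{2} + 3 \right)} + 5 s^{2} \log{\left(\frac{s^{2}}{2} + 3 \right)} - 6 s \log{\left(\frac{s^{2}}{2} + 3 \right)} + 30 \log{\left(\frac{s^{2}}{2} + 3 \right)} - 60}{4 s^{2} + 24}
d/ds[G] - f(s) = - \frac{15}{s^{2} + 6} != 0.

Invalid: d/ds[G] - f = - \frac{15}{s^{2} + 6}, which is not 0.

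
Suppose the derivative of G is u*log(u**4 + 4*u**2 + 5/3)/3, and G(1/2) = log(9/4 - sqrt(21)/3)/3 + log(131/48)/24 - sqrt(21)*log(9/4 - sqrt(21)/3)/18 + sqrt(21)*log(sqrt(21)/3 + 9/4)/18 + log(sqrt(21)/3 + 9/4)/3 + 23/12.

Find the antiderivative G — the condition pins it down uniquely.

G(u) = (3*u**2*log(u**4 + 4*u**2 + 5/3) - 6*u**2 - sqrt(21)*log(u**2 - sqrt(21)/3 + 2) + 6*log(u**2 - sqrt(21)/3 + 2) + sqrt(21)*log(u**2 + sqrt(21)/3 + 2) + 6*log(u**2 + sqrt(21)/3 + 2) + 36)/18

Whatever form G(u) takes, its d/du must return the stated G'(u).
A general antiderivative is u**2*log(u**4 + 4*u**2 + 5/3)/6 - u**2/3 - (-1/3 + sqrt(21)/18)*log(u**2 - sqrt(21)/3 + 2) - (-1/3 - sqrt(21)/18)*log(u**2 + sqrt(21)/3 + 2) + C.
The condition gives C = log(9/4 - sqrt(21)/3)/3 + log(131/48)/24 - sqrt(21)*log(9/4 - sqrt(21)/3)/18 + sqrt(21)*log(sqrt(21)/3 + 9/4)/18 + log(sqrt(21)/3 + 9/4)/3 + 23/12 - (log(9/4 - sqrt(21)/3)/3 - 1/12 + log(131/48)/24 - sqrt(21)*log(9/4 - sqrt(21)/3)/18 + sqrt(21)*log(sqrt(21)/3 + 9/4)/18 + log(sqrt(21)/3 + 9/4)/3) = 2.
So G(u) = (3*u**2*log(u**4 + 4*u**2 + 5/3) - 6*u**2 - sqrt(21)*log(u**2 - sqrt(21)/3 + 2) + 6*log(u**2 - sqrt(21)/3 + 2) + sqrt(21)*log(u**2 + sqrt(21)/3 + 2) + 6*log(u**2 + sqrt(21)/3 + 2) + 36)/18.
Check: d/du[(3*u**2*log(u**4 + 4*u**2 + 5/3) - 6*u**2 - sqrt(21)*log(u**2 - sqrt(21)/3 + 2) + 6*log(u**2 - sqrt(21)/3 + 2) + sqrt(21)*log(u**2 + sqrt(21)/3 + 2) + 6*log(u**2 + sqrt(21)/3 + 2) + 36)/18] = u*log(u**4 + 4*u**2 + 5/3)/3 = G'(u).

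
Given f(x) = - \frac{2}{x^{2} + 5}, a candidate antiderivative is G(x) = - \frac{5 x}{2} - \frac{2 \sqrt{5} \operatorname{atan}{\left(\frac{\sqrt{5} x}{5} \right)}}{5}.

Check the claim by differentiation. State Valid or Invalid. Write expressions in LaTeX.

Invalid: d/dx[G] - f = - \frac{5}{2}, which is not 0.

d/dx[G] = \frac{- 5 x^{2} - 29}{2 x^{2} + 10}
d/dx[G] - f(x) = - \frac{5}{2} != 0.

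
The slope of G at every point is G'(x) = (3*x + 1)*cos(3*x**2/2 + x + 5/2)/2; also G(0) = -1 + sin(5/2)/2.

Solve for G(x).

G'(x) matches the chain-rule pattern g'(h)*h' with inner function h(x) = 3*x**2/2 + x + 5/2; substituting u = h(x) collapses the integral.
A general antiderivative is sin(3*x**2/2 + x + 5/2)/2 + C.
The condition gives C = -1 + sin(5/2)/2 - (sin(5/2)/2) = -1.
So G(x) = (sin(3*x**2/2 + x + 5/2) - 2)/2.
Check: d/dx[(sin(3*x**2/2 + x + 5/2) - 2)/2] = 3*x*cos(3*x**2/2 + x + 5/2)/2 + cos(3*x**2/2 + x + 5/2)/2, which equals G'(x).

G(x) = (sin(3*x**2/2 + x + 5/2) - 2)/2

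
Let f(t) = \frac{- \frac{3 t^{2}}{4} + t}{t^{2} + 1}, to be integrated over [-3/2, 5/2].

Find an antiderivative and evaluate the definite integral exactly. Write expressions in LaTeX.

Antiderivative: F(t) = - \frac{3 t - 2 \log{\left(t^{2} + 1 \right)} - 3 \operatorname{atan}{\left(t \right)}}{4}; value = -3 - \frac{\log{\left(\frac{13}{4} \right)}}{2} + \frac{3 \operatorname{atan}{\left(\frac{3}{2} \right)}}{4} + \frac{3 \operatorname{atan}{\left(\frac{5}{2} \right)}}{4} + \frac{\log{\left(\frac{29}{4} \right)}}{2}

Recover f(t) by differentiating a candidate F(t); any mismatch rules it out.
F(t) = - \frac{3 t - 2 \log{\left(t^{2} + 1 \right)} - 3 \operatorname{atan}{\left(t \right)}}{4} is an antiderivative of f.
Check: d/dt[- \frac{3 t - 2 \log{\left(t^{2} + 1 \right)} - 3 \operatorname{atan}{\left(t \right)}}{4}] = \frac{- 3 t^{2} + 4 t}{4 t^{2} + 4}, which equals f(t).
F(5/2) = - \frac{15}{8} + \frac{3 \operatorname{atan}{\left(\frac{5}{2} \right)}}{4} + \frac{\log{\left(\frac{29}{4} \right)}}{2}; F(-3/2) = - \frac{3 \operatorname{atan}{\left(\frac{3}{2} \right)}}{4} + \frac{\log{\left(\frac{13}{4} \right)}}{2} + \frac{9}{8}.
Integral = F(5/2) - F(-3/2) = -3 - \frac{\log{\left(\frac{13}{4} \right)}}{2} + \frac{3 \operatorname{atan}{\left(\frac{3}{2} \right)}}{4} + \frac{3 \operatorname{atan}{\left(\frac{5}{2} \right)}}{4} + \frac{\log{\left(\frac{29}{4} \right)}}{2}.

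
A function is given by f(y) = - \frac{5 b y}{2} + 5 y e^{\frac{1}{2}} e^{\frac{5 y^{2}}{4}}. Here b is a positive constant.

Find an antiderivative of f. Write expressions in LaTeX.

Integrate term by term and add the pieces.
Check: d/dy[- \frac{5 b y^{2}}{4} + 2 e^{\frac{1}{2}} e^{\frac{5 y^{2}}{4}}] = - \frac{5 b y}{2} + 5 y e^{\frac{1}{2}} e^{\frac{5 y^{2}}{4}} = f(y).

An antiderivative is F(y) = - \frac{5 b y^{2}}{4} + 2 e^{\frac{1}{2}} e^{\frac{5 y^{2}}{4}}.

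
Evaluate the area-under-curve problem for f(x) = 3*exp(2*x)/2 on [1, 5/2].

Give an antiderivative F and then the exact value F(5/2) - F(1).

Antiderivative: F(x) = 3*exp(2*x)/4; value = -3*exp(2)/4 + 3*exp(5)/4

For F(x) to be correct the identity F'(x) - f(x) = 0 must hold.
F(x) = 3*exp(2*x)/4 is an antiderivative of f.
Check: d/dx[3*exp(2*x)/4] = 3*exp(2*x)/2 = f(x).
F(5/2) = 3*exp(5)/4; F(1) = 3*exp(2)/4.
Integral = F(5/2) - F(1) = -3*exp(2)/4 + 3*exp(5)/4.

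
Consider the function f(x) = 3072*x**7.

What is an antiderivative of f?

An antiderivative is F(x) = 384*x**8.

Whatever form F(x) takes, F'(x) = f(x) is non-negotiable.
Check: d/dx[384*x**8] = 3072*x**7 = f(x).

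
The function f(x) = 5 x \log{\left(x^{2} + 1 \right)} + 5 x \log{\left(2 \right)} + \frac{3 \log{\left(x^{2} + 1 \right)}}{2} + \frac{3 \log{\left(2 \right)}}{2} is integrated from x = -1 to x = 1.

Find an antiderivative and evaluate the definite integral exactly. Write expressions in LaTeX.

Antiderivative: F(x) = - \frac{5 x^{2}}{2} - 3 x + \left(\frac{5 x^{2}}{2} + \frac{3 x}{2}\right) \log{\left(2 x^{2} + 2 \right)} + \frac{5 \log{\left(x^{2} + 1 \right)}}{2} + 3 \operatorname{atan}{\left(x \right)}; value = -6 + 3 \log{\left(4 \right)} + \frac{3 \pi}{2}

The integrand splits into summands that can be handled one at a time.
F(x) = - \frac{5 x^{2}}{2} - 3 x + \left(\frac{5 x^{2}}{2} + \frac{3 x}{2}\right) \log{\left(2 x^{2} + 2 \right)} + \frac{5 \log{\left(x^{2} + 1 \right)}}{2} + 3 \operatorname{atan}{\left(x \right)} is an antiderivative of f.
Check: d/dx[- \frac{5 x^{2}}{2} - 3 x + \left(\frac{5 x^{2}}{2} + \frac{3 x}{2}\right) \log{\left(2 x^{2} + 2 \right)} + \frac{5 \log{\left(x^{2} + 1 \right)}}{2} + 3 \operatorname{atan}{\left(x \right)}] = 5 x \log{\left(x^{2} + 1 \right)} + 5 x \log{\left(2 \right)} + \frac{3 \log{\left(x^{2} + 1 \right)}}{2} + \frac{3 \log{\left(2 \right)}}{2} = f(x).
F(1) = - \frac{11}{2} + \frac{5 \log{\left(2 \right)}}{2} + \frac{3 \pi}{4} + 4 \log{\left(4 \right)}; F(-1) = - \frac{3 \pi}{4} + \frac{1}{2} + \log{\left(4 \right)} + \frac{5 \log{\left(2 \right)}}{2}.
Integral = F(1) - F(-1) = -6 + 3 \log{\left(4 \right)} + \frac{3 \pi}{2}.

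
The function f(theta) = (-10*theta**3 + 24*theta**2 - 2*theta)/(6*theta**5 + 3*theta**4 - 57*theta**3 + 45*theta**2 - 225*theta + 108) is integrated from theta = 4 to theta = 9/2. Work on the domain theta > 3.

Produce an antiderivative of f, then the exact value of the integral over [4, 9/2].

Antiderivative: F(theta) = -log(theta - 3)/21 - 2*log(theta - 1/2)/117 + 344*log(theta + 4)/1197 - 55*log(theta**2 + 3)/494 - 271*sqrt(3)*atan(sqrt(3)*theta/3)/2223; value = -344*log(8)/1197 - 55*log(93/4)/494 - 271*sqrt(3)*atan(3*sqrt(3)/2)/2223 - 2*log(4)/117 - log(3/2)/21 + 2*log(7/2)/117 + 271*sqrt(3)*atan(4*sqrt(3)/3)/2223 + 55*log(19)/494 + 344*log(17/2)/1197

The denominator factors as 3*(theta - 3)*(theta + 4)*(2*theta - 1)*(theta**2 + 3); partial fractions split f into directly integrable pieces: -(165*theta + 271)/(741*(theta**2 + 3)) - 4/(117*(2*theta - 1)) + 344/(1197*(theta + 4)) - 1/(21*(theta - 3)).
F(theta) = -log(theta - 3)/21 - 2*log(theta - 1/2)/117 + 344*log(theta + 4)/1197 - 55*log(theta**2 + 3)/494 - 271*sqrt(3)*atan(sqrt(3)*theta/3)/2223 is an antiderivative of f.
Check: d/dtheta[-log(theta - 3)/21 - 2*log(theta - 1/2)/117 + 344*log(theta + 4)/1197 - 55*log(theta**2 + 3)/494 - 271*sqrt(3)*atan(sqrt(3)*theta/3)/2223] = (-10*theta**3 + 24*theta**2 - 2*theta)/(6*theta**5 + 3*theta**4 - 57*theta**3 + 45*theta**2 - 225*theta + 108) = f(theta).
F(9/2) = -55*log(93/4)/494 - 271*sqrt(3)*atan(3*sqrt(3)/2)/2223 - 2*log(4)/117 - log(3/2)/21 + 344*log(17/2)/1197; F(4) = -55*log(19)/494 - 271*sqrt(3)*atan(4*sqrt(3)/3)/2223 - 2*log(7/2)/117 + 344*log(8)/1197.
Integral = F(9/2) - F(4) = -344*log(8)/1197 - 55*log(93/4)/494 - 271*sqrt(3)*atan(3*sqrt(3)/2)/2223 - 2*log(4)/117 - log(3/2)/21 + 2*log(7/2)/117 + 271*sqrt(3)*atan(4*sqrt(3)/3)/2223 + 55*log(19)/494 + 344*log(17/2)/1197.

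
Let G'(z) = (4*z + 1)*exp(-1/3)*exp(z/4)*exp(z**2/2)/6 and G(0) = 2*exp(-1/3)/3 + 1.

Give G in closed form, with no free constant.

G(z) = 2*exp(-1/3)*exp(z/4)*exp(z**2/2)/3 + 1

G'(z) matches the chain-rule pattern g'(h)*h' with inner function h(z) = z**2/2 + z/4 - 1/3; substituting u = h(z) collapses the integral.
A general antiderivative is 2*exp(z**2/2 + z/4 - 1/3)/3 + C.
The condition gives C = 2*exp(-1/3)/3 + 1 - (2*exp(-1/3)/3) = 1.
So G(z) = 2*exp(-1/3)*exp(z/4)*exp(z**2/2)/3 + 1.
Check: d/dz[2*exp(-1/3)*exp(z/4)*exp(z**2/2)/3 + 1] = (4*z*exp(z/4)*exp(z**2/2) + exp(z/4)*exp(z**2/2))*exp(-1/3)/6, which equals G'(z).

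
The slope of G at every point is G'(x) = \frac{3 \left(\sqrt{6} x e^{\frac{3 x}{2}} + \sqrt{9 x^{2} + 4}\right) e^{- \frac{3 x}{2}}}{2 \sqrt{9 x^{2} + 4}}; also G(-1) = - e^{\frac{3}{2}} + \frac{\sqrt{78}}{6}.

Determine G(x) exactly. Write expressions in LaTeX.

G(x) = \frac{\left(\sqrt{6} \sqrt{9 x^{2} + 4} e^{\frac{3 x}{2}} - 6\right) e^{- \frac{3 x}{2}}}{6}

Recover the given G'(x) by differentiating a candidate G(x); any mismatch rules it out.
A general antiderivative is \sqrt{\frac{3 x^{2}}{2} + \frac{2}{3}} - e^{- \frac{3 x}{2}} + C.
The condition gives C = - e^{\frac{3}{2}} + \frac{\sqrt{78}}{6} - (- e^{\frac{3}{2}} + \frac{\sqrt{78}}{6}) = 0.
So G(x) = \frac{\left(\sqrt{6} \sqrt{9 x^{2} + 4} e^{\frac{3 x}{2}} - 6\right) e^{- \frac{3 x}{2}}}{6}.
Check: d/dx[\frac{\left(\sqrt{6} \sqrt{9 x^{2} + 4} e^{\frac{3 x}{2}} - 6\right) e^{- \frac{3 x}{2}}}{6}] = \frac{\left(3 \sqrt{6} x e^{\frac{3 x}{2}} + 3 \sqrt{9 x^{2} + 4}\right) e^{- \frac{3 x}{2}}}{2 \sqrt{9 x^{2} + 4}}, which equals G'(x).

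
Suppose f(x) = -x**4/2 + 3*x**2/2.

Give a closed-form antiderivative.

The integrand splits into summands that can be handled one at a time.
Check: d/dx[-x**3*(x**2 - 5)/10] = -x**4/2 + 3*x**2/2 = f(x).

An antiderivative is F(x) = -x**3*(x**2 - 5)/10.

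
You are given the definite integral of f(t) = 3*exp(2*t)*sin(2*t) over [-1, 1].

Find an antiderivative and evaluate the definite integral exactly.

Antiderivative: F(t) = -3*(-sin(2*t) + cos(2*t))*exp(2*t)/4; value = 3*exp(-2)*cos(2)/4 + 3*exp(-2)*sin(2)/4 - 3*exp(2)*cos(2)/4 + 3*exp(2)*sin(2)/4

Check any antiderivative F(t) by computing F'(t) and comparing it with f(t).
F(t) = -3*(-sin(2*t) + cos(2*t))*exp(2*t)/4 is an antiderivative of f.
Check: d/dt[-3*(-sin(2*t) + cos(2*t))*exp(2*t)/4] = 3*exp(2*t)*sin(2*t) = f(t).
F(1) = -3*exp(2)*cos(2)/4 + 3*exp(2)*sin(2)/4; F(-1) = -3*exp(-2)*sin(2)/4 - 3*exp(-2)*cos(2)/4.
Integral = F(1) - F(-1) = 3*exp(-2)*cos(2)/4 + 3*exp(-2)*sin(2)/4 - 3*exp(2)*cos(2)/4 + 3*exp(2)*sin(2)/4.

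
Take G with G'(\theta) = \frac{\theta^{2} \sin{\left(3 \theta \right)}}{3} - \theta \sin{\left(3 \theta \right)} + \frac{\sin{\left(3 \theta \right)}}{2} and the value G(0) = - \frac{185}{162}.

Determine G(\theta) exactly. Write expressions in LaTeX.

G(\theta) = - \frac{18 \theta^{2} \cos{\left(3 \theta \right)} - 12 \theta \sin{\left(3 \theta \right)} - 54 \theta \cos{\left(3 \theta \right)} + 18 \sin{\left(3 \theta \right)} + 23 \cos{\left(3 \theta \right)} + 162}{162}

Integrate term by term and add the pieces.
A general antiderivative is - \frac{\theta^{2} \cos{\left(3 \theta \right)}}{9} + \frac{2 \theta \sin{\left(3 \theta \right)}}{27} + \frac{\theta \cos{\left(3 \theta \right)}}{3} - \frac{\sin{\left(3 \theta \right)}}{9} - \frac{23 \cos{\left(3 \theta \right)}}{162} + C.
The condition gives C = - \frac{185}{162} - (- \frac{23}{162}) = -1.
So G(\theta) = - \frac{18 \theta^{2} \cos{\left(3 \theta \right)} - 12 \theta \sin{\left(3 \theta \right)} - 54 \theta \cos{\left(3 \theta \right)} + 18 \sin{\left(3 \theta \right)} + 23 \cos{\left(3 \theta \right)} + 162}{162}.
Check: d/d\theta[- \frac{18 \theta^{2} \cos{\left(3 \theta \right)} - 12 \theta \sin{\left(3 \theta \right)} - 54 \theta \cos{\left(3 \theta \right)} + 18 \sin{\left(3 \theta \right)} + 23 \cos{\left(3 \theta \right)} + 162}{162}] = \frac{\theta^{2} \sin{\left(3 \theta \right)}}{3} - \theta \sin{\left(3 \theta \right)} + \frac{\sin{\left(3 \theta \right)}}{2} = G'(\theta).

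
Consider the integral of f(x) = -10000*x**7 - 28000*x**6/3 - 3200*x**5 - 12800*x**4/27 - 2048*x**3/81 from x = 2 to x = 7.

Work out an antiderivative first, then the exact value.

Antiderivative: F(x) = -1250*x**8 - 4000*x**7/3 - 1600*x**6/3 - 2560*x**5/27 - 512*x**4/81; value = -225932908790/27

f matches the chain-rule pattern g'(h)*h' with inner function h(x) = -5*x**2 - 4*x/3; substituting u = h(x) collapses the integral.
F(x) = -1250*x**8 - 4000*x**7/3 - 1600*x**6/3 - 2560*x**5/27 - 512*x**4/81 is an antiderivative of f.
Check: d/dx[-1250*x**8 - 4000*x**7/3 - 1600*x**6/3 - 2560*x**5/27 - 512*x**4/81] = -10000*x**7 - 28000*x**6/3 - 3200*x**5 - 12800*x**4/27 - 2048*x**3/81 = f(x).
F(7) = -677841489122/81; F(2) = -42762752/81.
Integral = F(7) - F(2) = -225932908790/27.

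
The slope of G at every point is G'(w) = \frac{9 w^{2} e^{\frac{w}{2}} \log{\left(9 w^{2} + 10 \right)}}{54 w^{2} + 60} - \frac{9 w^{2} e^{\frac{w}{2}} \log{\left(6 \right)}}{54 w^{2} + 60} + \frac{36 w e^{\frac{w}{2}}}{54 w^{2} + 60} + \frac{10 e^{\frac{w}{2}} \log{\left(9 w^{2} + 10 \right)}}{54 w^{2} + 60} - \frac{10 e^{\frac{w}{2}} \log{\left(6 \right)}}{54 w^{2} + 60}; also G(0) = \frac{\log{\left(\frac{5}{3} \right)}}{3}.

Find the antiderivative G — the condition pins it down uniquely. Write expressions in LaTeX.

G(w) = \frac{e^{\frac{w}{2}} \log{\left(\frac{3 w^{2}}{2} + \frac{5}{3} \right)}}{3}

Recognize the product-rule pattern: G'(w) = u'v + uv' with u = \frac{e^{\frac{w}{2}}}{3}, v = \log{\left(\frac{3 w^{2}}{2} + \frac{5}{3} \right)}, so integration by parts undoes it.
A general antiderivative is \frac{e^{\frac{w}{2}} \log{\left(\frac{3 w^{2}}{2} + \frac{5}{3} \right)}}{3} + C.
The condition gives C = \frac{\log{\left(\frac{5}{3} \right)}}{3} - (\frac{\log{\left(\frac{5}{3} \right)}}{3}) = 0.
So G(w) = \frac{e^{\frac{w}{2}} \log{\left(\frac{3 w^{2}}{2} + \frac{5}{3} \right)}}{3}.
Check: d/dw[\frac{e^{\frac{w}{2}} \log{\left(\frac{3 w^{2}}{2} + \frac{5}{3} \right)}}{3}] = \frac{9 w^{2} e^{\frac{w}{2}} \log{\left(9 w^{2} + 10 \right)} - 9 w^{2} e^{\frac{w}{2}} \log{\left(6 \right)} + 36 w e^{\frac{w}{2}} + 10 e^{\frac{w}{2}} \log{\left(9 w^{2} + 10 \right)} - 10 e^{\frac{w}{2}} \log{\left(6 \right)}}{54 w^{2} + 60}, which equals G'(w).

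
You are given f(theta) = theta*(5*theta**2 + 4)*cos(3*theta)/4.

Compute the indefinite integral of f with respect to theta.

Any candidate F(theta) must reproduce f(theta) exactly when differentiated.
Check: d/dtheta[5*theta**3*sin(3*theta)/12 + 5*theta**2*cos(3*theta)/12 + theta*sin(3*theta)/18 + cos(3*theta)/54] = 5*theta**3*cos(3*theta)/4 + theta*cos(3*theta), which equals f(theta).

F(theta) = 5*theta**3*sin(3*theta)/12 + 5*theta**2*cos(3*theta)/12 + theta*sin(3*theta)/18 + cos(3*theta)/54 + C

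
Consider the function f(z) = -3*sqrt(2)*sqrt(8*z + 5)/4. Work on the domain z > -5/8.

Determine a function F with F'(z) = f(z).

An antiderivative is F(z) = -z*sqrt(4*z + 5/2) - 5*sqrt(4*z + 5/2)/8.

Any candidate F(z) must reproduce f(z) exactly when differentiated.
Check: d/dz[-z*sqrt(4*z + 5/2) - 5*sqrt(4*z + 5/2)/8] = sqrt(2)*(-24*z - 15)/(4*sqrt(8*z + 5)), which equals f(z).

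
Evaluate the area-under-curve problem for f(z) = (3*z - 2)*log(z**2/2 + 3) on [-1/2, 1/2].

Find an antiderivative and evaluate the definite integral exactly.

Antiderivative: F(z) = 3*z**2*log(z**2/2 + 3)/2 - 3*z**2/2 - 2*z*log(z**2/2 + 3) + 4*z + 9*log(z**2 + 6) - 4*sqrt(6)*atan(sqrt(6)*z/6); value = -8*sqrt(6)*atan(sqrt(6)/12) - 2*log(25/8) + 4

Any candidate F(z) must reproduce f(z) exactly when differentiated.
F(z) = 3*z**2*log(z**2/2 + 3)/2 - 3*z**2/2 - 2*z*log(z**2/2 + 3) + 4*z + 9*log(z**2 + 6) - 4*sqrt(6)*atan(sqrt(6)*z/6) is an antiderivative of f.
Check: d/dz[3*z**2*log(z**2/2 + 3)/2 - 3*z**2/2 - 2*z*log(z**2/2 + 3) + 4*z + 9*log(z**2 + 6) - 4*sqrt(6)*atan(sqrt(6)*z/6)] = 3*z*log(z**2/2 + 3) - 2*log(z**2/2 + 3), which equals f(z).
F(1/2) = -4*sqrt(6)*atan(sqrt(6)/12) - 5*log(25/8)/8 + 13/8 + 9*log(25/4); F(-1/2) = -19/8 + 11*log(25/8)/8 + 4*sqrt(6)*atan(sqrt(6)/12) + 9*log(25/4).
Integral = F(1/2) - F(-1/2) = -8*sqrt(6)*atan(sqrt(6)/12) - 2*log(25/8) + 4.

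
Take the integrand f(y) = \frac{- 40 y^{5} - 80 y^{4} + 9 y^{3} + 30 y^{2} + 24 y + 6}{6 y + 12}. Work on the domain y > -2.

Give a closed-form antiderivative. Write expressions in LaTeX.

Whatever form F(y) takes, F'(y) = f(y) is non-negotiable.
Check: d/dy[- \frac{8 y^{5} - 3 y^{3} - 6 y^{2} - 6 \log{\left(\frac{y}{2} + 1 \right)}}{6}] = \frac{- 40 y^{5} - 80 y^{4} + 9 y^{3} + 30 y^{2} + 24 y + 6}{6 y + 12} = f(y).

An antiderivative is F(y) = - \frac{8 y^{5} - 3 y^{3} - 6 y^{2} - 6 \log{\left(\frac{y}{2} + 1 \right)}}{6}.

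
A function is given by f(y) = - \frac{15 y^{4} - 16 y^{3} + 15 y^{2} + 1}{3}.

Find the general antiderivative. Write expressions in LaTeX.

Any candidate F(y) must reproduce f(y) exactly when differentiated.
Check: d/dy[- y^{5} + \frac{4 y^{4}}{3} - \frac{5 y^{3}}{3} - \frac{y}{3}] = - 5 y^{4} + \frac{16 y^{3}}{3} - 5 y^{2} - \frac{1}{3}, which equals f(y).

F(y) = - y^{5} + \frac{4 y^{4}}{3} - \frac{5 y^{3}}{3} - \frac{y}{3} + C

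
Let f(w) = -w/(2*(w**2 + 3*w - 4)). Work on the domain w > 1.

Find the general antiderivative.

F(w) = -(log(w - 1) + 4*log(w + 4))/10 + C

The denominator factors as 2*(w - 1)*(w + 4); partial fractions split f into directly integrable pieces: -2/(5*(w + 4)) - 1/(10*(w - 1)).
Check: d/dw[-(log(w - 1) + 4*log(w + 4))/10] = -w/(2*w**2 + 6*w - 8), which equals f(w).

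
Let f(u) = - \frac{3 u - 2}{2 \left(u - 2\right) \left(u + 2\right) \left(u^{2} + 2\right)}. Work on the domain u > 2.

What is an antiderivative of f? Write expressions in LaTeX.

An antiderivative is F(u) = - \frac{\log{\left(u - 2 \right)}}{12} - \frac{\log{\left(u + 2 \right)}}{6} + \frac{\log{\left(u^{2} + 2 \right)}}{8} - \frac{\sqrt{2} \operatorname{atan}{\left(\frac{\sqrt{2} u}{2} \right)}}{12}.

Factor the denominator (2 \left(u - 2\right) \left(u + 2\right) \left(u^{2} + 2\right)) and decompose: f = \frac{3 u - 2}{12 \left(u^{2} + 2\right)} - \frac{1}{6 \left(u + 2\right)} - \frac{1}{12 \left(u - 2\right)}; each piece integrates to a log, atan, or power term.
Check: d/du[- \frac{\log{\left(u - 2 \right)}}{12} - \frac{\log{\left(u + 2 \right)}}{6} + \frac{\log{\left(u^{2} + 2 \right)}}{8} - \frac{\sqrt{2} \operatorname{atan}{\left(\frac{\sqrt{2} u}{2} \right)}}{12}] = \frac{2 - 3 u}{2 u^{4} - 4 u^{2} - 16}, which equals f(u).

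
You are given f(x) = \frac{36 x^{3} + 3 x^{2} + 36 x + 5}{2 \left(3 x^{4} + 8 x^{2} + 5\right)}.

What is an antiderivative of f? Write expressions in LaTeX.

An antiderivative is F(x) = \frac{6 \log{\left(\frac{3 x^{2}}{2} + \frac{5}{2} \right)} + \operatorname{atan}{\left(x \right)}}{2}.

A candidate is checked by its d/dx: the result must match f(x).
Check: d/dx[\frac{6 \log{\left(\frac{3 x^{2}}{2} + \frac{5}{2} \right)} + \operatorname{atan}{\left(x \right)}}{2}] = \frac{36 x^{3} + 3 x^{2} + 36 x + 5}{6 x^{4} + 16 x^{2} + 10}, which equals f(x).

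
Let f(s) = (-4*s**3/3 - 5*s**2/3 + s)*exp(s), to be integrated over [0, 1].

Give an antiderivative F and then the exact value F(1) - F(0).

Antiderivative: F(s) = -4*s**3*exp(s)/3 + 7*s**2*exp(s)/3 - 11*s*exp(s)/3 + 11*exp(s)/3; value = -11/3 + exp(1)

f has the shape u'v + uv' for u = -4*s**3/3 + 7*s**2/3 - 11*s/3 + 11/3 and v = exp(s) — it is the derivative of the product u*v.
F(s) = -4*s**3*exp(s)/3 + 7*s**2*exp(s)/3 - 11*s*exp(s)/3 + 11*exp(s)/3 is an antiderivative of f.
Check: d/ds[-4*s**3*exp(s)/3 + 7*s**2*exp(s)/3 - 11*s*exp(s)/3 + 11*exp(s)/3] = -4*s**3*exp(s)/3 - 5*s**2*exp(s)/3 + s*exp(s), which equals f(s).
F(1) = exp(1); F(0) = 11/3.
Integral = F(1) - F(0) = -11/3 + exp(1).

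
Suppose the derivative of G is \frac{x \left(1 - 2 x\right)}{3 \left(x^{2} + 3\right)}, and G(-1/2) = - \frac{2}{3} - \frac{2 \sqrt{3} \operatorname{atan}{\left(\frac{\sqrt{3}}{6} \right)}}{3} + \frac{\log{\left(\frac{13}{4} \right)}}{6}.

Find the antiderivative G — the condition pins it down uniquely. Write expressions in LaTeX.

A first test for any G(x): its x-derivative must equal the given G'(x).
A general antiderivative is - \frac{2 x}{3} + \frac{\log{\left(x^{2} + 3 \right)}}{6} + \frac{2 \sqrt{3} \operatorname{atan}{\left(\frac{\sqrt{3} x}{3} \right)}}{3} + C.
The condition gives C = - \frac{2}{3} - \frac{2 \sqrt{3} \operatorname{atan}{\left(\frac{\sqrt{3}}{6} \right)}}{3} + \frac{\log{\left(\frac{13}{4} \right)}}{6} - (- \frac{2 \sqrt{3} \operatorname{atan}{\left(\frac{\sqrt{3}}{6} \right)}}{3} + \frac{\log{\left(\frac{13}{4} \right)}}{6} + \frac{1}{3}) = -1.
So G(x) = - \frac{2 x}{3} + \frac{\log{\left(x^{2} + 3 \right)}}{6} + \frac{2 \sqrt{3} \operatorname{atan}{\left(\frac{\sqrt{3} x}{3} \right)}}{3} - 1.
Check: d/dx[- \frac{2 x}{3} + \frac{\log{\left(x^{2} + 3 \right)}}{6} + \frac{2 \sqrt{3} \operatorname{atan}{\left(\frac{\sqrt{3} x}{3} \right)}}{3} - 1] = \frac{- 2 x^{2} + x}{3 x^{2} + 9}, which equals G'(x).

G(x) = - \frac{2 x}{3} + \frac{\log{\left(x^{2} + 3 \right)}}{6} + \frac{2 \sqrt{3} \operatorname{atan}{\left(\frac{\sqrt{3} x}{3} \right)}}{3} - 1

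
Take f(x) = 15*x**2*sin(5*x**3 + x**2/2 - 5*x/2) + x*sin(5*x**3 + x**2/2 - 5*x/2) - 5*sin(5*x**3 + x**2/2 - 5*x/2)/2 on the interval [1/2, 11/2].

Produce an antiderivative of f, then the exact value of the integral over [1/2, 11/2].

The substitution u = 5*x**3 + x**2/2 - 5*x/2 works: f is exactly (dF/du)*(du/dx) for that inner function.
F(x) = -cos(5*x**3 + x**2/2 - 5*x/2) is an antiderivative of f.
Check: d/dx[-cos(5*x**3 + x**2/2 - 5*x/2)] = 15*x**2*sin(5*x**3 + x**2/2 - 5*x/2) + x*sin(5*x**3 + x**2/2 - 5*x/2) - 5*sin(5*x**3 + x**2/2 - 5*x/2)/2 = f(x).
F(11/2) = -cos(3333/4); F(1/2) = -cos(1/2).
Integral = F(11/2) - F(1/2) = -cos(3333/4) + cos(1/2).

Antiderivative: F(x) = -cos(5*x**3 + x**2/2 - 5*x/2); value = -cos(3333/4) + cos(1/2)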